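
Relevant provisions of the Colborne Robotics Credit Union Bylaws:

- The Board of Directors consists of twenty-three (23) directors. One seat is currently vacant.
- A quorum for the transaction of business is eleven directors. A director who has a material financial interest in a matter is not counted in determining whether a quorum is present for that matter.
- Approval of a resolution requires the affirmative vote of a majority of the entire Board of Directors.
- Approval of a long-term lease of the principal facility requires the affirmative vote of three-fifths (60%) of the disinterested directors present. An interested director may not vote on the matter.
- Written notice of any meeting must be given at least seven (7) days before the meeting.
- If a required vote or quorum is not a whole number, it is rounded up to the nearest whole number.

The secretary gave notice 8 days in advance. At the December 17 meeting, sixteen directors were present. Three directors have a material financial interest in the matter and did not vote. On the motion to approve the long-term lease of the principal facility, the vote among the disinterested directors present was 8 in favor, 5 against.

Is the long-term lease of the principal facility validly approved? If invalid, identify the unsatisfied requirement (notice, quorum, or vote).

Valid — all requirements satisfied.

Notice: 8 days given; 7 required (8 ≥ 7). Satisfied.
Quorum: 16 present, but the 3 interested directors do not count, leaving 13. Quorum is 11. Satisfied.
Vote: the long-term lease of the principal facility requires three-fifths of the disinterested directors present (16 − 3 = 13). 3/5 of 13 = 7.80, rounded up to 8, so 8 affirmative votes are needed; 8 voted in favor. Satisfied.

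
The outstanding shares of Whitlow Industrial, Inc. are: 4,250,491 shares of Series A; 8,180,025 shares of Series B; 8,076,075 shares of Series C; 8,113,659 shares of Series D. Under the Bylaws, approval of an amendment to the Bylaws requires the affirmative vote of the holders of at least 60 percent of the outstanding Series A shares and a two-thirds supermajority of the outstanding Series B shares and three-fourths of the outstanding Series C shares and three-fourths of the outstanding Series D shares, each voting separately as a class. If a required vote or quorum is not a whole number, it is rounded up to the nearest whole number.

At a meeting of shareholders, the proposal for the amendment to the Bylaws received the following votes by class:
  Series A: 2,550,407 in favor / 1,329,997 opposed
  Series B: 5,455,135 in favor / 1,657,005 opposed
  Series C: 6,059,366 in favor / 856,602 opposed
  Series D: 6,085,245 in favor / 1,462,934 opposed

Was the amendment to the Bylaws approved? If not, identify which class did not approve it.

Approved — every class gave the required vote.

Series A: 3/5 of 4250491 = 2550294.60, rounded up to 2550295; 2,550,295 required, 2,550,407 in favor — approved.
Series B: 2/3 of 8180025 = 5453350; 5,453,350 required, 5,455,135 in favor — approved.
Series C: 3/4 of 8076075 = 6057056.25, rounded up to 6057057; 6,057,057 required, 6,059,366 in favor — approved.
Series D: 3/4 of 8113659 = 6085244.25, rounded up to 6085245; 6,085,245 required, 6,085,245 in favor — approved.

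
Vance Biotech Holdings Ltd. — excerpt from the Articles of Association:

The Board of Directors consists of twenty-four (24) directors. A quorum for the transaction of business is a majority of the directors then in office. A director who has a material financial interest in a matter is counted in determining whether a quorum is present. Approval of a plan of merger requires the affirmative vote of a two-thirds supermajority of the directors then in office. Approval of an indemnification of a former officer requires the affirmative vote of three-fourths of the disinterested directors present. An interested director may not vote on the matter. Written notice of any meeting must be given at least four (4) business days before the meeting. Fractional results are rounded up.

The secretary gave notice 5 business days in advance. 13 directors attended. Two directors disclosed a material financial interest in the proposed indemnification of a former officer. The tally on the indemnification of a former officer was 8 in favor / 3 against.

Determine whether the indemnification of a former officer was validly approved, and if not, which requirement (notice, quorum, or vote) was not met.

Notice: 5 business days given; 4 required (5 ≥ 4). Satisfied.
Quorum: 13 present (interested directors count toward quorum); quorum is 13. Satisfied.
Vote: the indemnification of a former officer requires three-fourths of the disinterested directors present (13 − 2 = 11). 3/4 of 11 = 8.25, rounded up to 9, so 9 affirmative votes are needed; 8 voted in favor. Not satisfied.

Invalid — vote requirement not satisfied.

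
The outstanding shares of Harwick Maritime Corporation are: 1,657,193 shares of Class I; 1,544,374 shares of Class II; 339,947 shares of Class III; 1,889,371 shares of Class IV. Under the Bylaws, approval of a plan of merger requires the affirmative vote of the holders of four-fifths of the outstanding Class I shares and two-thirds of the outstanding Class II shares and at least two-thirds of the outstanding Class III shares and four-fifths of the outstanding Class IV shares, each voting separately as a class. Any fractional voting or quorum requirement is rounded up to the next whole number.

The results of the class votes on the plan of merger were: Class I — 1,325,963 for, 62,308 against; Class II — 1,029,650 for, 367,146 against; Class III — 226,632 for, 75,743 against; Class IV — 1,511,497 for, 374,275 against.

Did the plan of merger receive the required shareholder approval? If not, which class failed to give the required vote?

Class I: 4/5 of 1657193 = 1325754.40, rounded up to 1325755; 1,325,755 required, 1,325,963 in favor — approved.
Class II: 2/3 of 1544374 = 1029582.67, rounded up to 1029583; 1,029,583 required, 1,029,650 in favor — approved.
Class III: 2/3 of 339947 = 226631.33, rounded up to 226632; 226,632 required, 226,632 in favor — approved.
Class IV: 4/5 of 1889371 = 1511496.80, rounded up to 1511497; 1,511,497 required, 1,511,497 in favor — approved.

Approved — every class gave the required vote.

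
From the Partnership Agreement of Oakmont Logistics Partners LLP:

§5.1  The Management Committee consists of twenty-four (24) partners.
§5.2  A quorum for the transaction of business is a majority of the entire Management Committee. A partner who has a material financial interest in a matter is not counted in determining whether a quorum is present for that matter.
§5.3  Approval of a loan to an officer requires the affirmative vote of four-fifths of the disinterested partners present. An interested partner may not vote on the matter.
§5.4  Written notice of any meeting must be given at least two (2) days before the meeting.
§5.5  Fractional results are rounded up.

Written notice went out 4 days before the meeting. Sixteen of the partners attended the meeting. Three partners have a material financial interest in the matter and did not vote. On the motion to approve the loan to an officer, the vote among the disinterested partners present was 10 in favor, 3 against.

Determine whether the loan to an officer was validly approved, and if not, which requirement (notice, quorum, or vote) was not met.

Invalid — vote requirement not satisfied.

Notice: 4 days given; 2 required (4 ≥ 2). Satisfied.
Quorum: 16 present, but the 3 interested partners do not count, leaving 13. Quorum is 13. Satisfied.
Vote: the loan to an officer requires four-fifths of the disinterested partners present (16 − 3 = 13). 4/5 of 13 = 10.40, rounded up to 11, so 11 affirmative votes are needed; 10 voted in favor. Not satisfied.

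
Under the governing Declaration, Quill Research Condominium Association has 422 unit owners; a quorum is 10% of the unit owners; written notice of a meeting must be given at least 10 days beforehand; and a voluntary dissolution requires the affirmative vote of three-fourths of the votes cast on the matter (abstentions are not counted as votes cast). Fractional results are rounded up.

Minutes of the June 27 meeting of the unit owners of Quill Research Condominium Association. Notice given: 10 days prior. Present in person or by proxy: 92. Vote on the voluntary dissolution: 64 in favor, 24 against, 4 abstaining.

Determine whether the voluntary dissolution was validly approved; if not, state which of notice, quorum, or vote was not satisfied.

Notice: 10 days given; 10 required. Satisfied.
Quorum: 10% of 422 = 42.20, rounded up to 43; 92 present. Satisfied.
Vote: requires three-fourths of the votes cast (92 − 4 abstaining = 88); 3/4 of 88 = 66, so 66 needed; 64 in favor. Not satisfied.

Invalid — vote requirement not satisfied.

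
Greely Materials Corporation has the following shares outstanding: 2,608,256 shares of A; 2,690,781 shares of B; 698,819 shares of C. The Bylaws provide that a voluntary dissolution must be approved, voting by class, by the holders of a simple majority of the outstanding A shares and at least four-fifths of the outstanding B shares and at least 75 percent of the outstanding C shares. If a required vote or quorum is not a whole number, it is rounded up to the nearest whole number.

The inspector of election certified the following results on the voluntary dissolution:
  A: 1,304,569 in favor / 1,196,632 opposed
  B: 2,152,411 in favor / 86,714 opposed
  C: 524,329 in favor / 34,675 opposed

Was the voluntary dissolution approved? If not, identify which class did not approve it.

A: a majority of 2608256 is 1304129; 1,304,129 required, 1,304,569 in favor — approved.
B: 4/5 of 2690781 = 2152624.80, rounded up to 2152625; 2,152,625 required, 2,152,411 in favor — not approved.
C: 3/4 of 698819 = 524114.25, rounded up to 524115; 524,115 required, 524,329 in favor — approved.

Not approved — the B shares did not give the required vote.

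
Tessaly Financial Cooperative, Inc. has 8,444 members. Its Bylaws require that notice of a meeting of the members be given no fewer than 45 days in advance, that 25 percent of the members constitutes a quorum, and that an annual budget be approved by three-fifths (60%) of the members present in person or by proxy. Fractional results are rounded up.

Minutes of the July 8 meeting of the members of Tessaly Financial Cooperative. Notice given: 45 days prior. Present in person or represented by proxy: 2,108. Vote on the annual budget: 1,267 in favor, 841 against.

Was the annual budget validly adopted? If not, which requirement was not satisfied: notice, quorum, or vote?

Notice: 45 days given; 45 required. Satisfied.
Quorum: 25% of 8,444 = 2,111; 2,108 present. Not satisfied.
Vote: requires three-fifths of those present (2,108); 3/5 of 2108 = 1264.80, rounded up to 1265, so 1,265 needed; 1,267 in favor. Satisfied.

Invalid — quorum requirement not satisfied.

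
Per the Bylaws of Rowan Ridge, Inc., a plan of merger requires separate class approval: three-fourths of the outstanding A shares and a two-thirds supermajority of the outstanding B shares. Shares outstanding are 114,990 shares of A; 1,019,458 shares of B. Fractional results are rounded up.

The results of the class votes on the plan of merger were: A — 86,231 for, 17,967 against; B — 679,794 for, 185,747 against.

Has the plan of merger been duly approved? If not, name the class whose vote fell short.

Not approved — the A shares did not give the required vote.

A: 3/4 of 114990 = 86242.50, rounded up to 86243; 86,243 required, 86,231 in favor — not approved.
B: 2/3 of 1019458 = 679638.67, rounded up to 679639; 679,639 required, 679,794 in favor — approved.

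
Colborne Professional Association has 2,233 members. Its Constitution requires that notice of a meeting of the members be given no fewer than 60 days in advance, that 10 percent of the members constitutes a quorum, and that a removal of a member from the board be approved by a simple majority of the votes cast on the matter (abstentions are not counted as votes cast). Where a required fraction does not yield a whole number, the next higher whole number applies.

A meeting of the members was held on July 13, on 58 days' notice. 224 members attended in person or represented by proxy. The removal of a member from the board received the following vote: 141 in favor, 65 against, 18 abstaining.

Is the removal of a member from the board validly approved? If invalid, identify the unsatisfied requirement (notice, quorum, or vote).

Invalid — notice requirement not satisfied.

Notice: 58 days given; 60 required. Not satisfied.
Quorum: 10% of 2,233 = 223.30, rounded up to 224; 224 present. Satisfied.
Vote: requires a majority of the votes cast (224 − 18 abstaining = 206); a majority of 206 is 104, so 104 needed; 141 in favor. Satisfied.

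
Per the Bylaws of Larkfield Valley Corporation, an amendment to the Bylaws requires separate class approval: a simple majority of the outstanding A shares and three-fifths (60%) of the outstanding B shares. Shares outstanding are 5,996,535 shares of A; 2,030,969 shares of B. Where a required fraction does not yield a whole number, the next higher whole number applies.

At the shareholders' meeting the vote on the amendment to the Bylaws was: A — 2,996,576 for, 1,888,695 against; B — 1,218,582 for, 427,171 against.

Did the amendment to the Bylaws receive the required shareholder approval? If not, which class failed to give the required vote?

Not approved — the A shares did not give the required vote.

A: a majority of 5996535 is 2998268; 2,998,268 required, 2,996,576 in favor — not approved.
B: 3/5 of 2030969 = 1218581.40, rounded up to 1218582; 1,218,582 required, 1,218,582 in favor — approved.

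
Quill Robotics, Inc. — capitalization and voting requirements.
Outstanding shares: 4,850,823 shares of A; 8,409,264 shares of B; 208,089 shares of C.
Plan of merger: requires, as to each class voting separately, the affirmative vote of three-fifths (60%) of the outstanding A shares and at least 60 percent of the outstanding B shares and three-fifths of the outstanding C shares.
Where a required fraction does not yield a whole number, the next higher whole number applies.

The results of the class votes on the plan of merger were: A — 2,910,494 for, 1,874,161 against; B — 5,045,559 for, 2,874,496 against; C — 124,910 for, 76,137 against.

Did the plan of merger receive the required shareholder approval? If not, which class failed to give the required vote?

A: 3/5 of 4850823 = 2910493.80, rounded up to 2910494; 2,910,494 required, 2,910,494 in favor — approved.
B: 3/5 of 8409264 = 5045558.40, rounded up to 5045559; 5,045,559 required, 5,045,559 in favor — approved.
C: 3/5 of 208089 = 124853.40, rounded up to 124854; 124,854 required, 124,910 in favor — approved.

Approved — every class gave the required vote.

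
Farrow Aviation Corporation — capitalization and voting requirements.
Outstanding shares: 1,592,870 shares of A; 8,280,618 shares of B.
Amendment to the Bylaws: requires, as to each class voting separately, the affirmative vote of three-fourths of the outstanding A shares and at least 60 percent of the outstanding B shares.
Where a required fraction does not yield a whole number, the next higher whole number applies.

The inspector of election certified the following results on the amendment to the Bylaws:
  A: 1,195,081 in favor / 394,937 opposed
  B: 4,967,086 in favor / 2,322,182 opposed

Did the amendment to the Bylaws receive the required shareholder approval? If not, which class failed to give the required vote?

Not approved — the B shares did not give the required vote.

A: 3/4 of 1592870 = 1194652.50, rounded up to 1194653; 1,194,653 required, 1,195,081 in favor — approved.
B: 3/5 of 8280618 = 4968370.80, rounded up to 4968371; 4,968,371 required, 4,967,086 in favor — not approved.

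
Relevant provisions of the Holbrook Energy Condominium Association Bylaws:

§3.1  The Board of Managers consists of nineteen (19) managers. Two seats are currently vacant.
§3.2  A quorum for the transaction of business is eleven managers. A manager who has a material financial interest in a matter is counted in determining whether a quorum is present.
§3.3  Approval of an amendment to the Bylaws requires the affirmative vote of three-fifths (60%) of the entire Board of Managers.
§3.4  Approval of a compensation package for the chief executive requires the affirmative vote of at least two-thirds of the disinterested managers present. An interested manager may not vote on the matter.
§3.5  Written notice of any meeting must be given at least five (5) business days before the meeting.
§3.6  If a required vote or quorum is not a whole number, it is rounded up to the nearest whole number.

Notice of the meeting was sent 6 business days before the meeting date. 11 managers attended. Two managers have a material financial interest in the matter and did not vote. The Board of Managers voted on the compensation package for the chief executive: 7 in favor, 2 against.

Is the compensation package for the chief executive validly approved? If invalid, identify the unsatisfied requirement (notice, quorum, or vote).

Valid — all requirements satisfied.

Notice: 6 business days given; 5 required (6 ≥ 5). Satisfied.
Quorum: 11 present (interested managers count toward quorum); quorum is 11. Satisfied.
Vote: the compensation package for the chief executive requires two-thirds of the disinterested managers present (11 − 2 = 9). 2/3 of 9 = 6, so 6 affirmative votes are needed; 7 voted in favor. Satisfied.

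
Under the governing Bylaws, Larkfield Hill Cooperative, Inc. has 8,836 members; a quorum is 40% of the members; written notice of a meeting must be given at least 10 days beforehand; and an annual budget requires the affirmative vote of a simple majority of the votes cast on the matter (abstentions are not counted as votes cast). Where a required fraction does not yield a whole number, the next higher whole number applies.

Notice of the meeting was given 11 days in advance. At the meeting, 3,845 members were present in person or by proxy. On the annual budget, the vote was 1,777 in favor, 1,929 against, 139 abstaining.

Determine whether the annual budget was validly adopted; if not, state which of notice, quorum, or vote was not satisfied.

Invalid — vote requirement not satisfied.

Notice: 11 days given; 10 required. Satisfied.
Quorum: 40% of 8,836 = 3,534.40, rounded up to 3,535; 3,845 present. Satisfied.
Vote: requires a majority of the votes cast (3,845 − 139 abstaining = 3,706); a majority of 3706 is 1854, so 1,854 needed; 1,777 in favor. Not satisfied.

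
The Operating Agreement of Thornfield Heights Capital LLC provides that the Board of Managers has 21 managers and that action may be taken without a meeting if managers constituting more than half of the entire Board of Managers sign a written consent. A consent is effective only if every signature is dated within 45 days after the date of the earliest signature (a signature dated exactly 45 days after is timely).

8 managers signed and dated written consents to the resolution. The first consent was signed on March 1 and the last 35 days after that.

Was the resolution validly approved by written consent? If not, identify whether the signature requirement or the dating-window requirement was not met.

Signatures required: more than half of 21 — a majority of 21 is 11, so 11 needed; 8 signed. Insufficient.
Dating window: the latest signature is 35 days after the earliest; the limit is 45 days. Within the window.

Not effective — insufficient signatures.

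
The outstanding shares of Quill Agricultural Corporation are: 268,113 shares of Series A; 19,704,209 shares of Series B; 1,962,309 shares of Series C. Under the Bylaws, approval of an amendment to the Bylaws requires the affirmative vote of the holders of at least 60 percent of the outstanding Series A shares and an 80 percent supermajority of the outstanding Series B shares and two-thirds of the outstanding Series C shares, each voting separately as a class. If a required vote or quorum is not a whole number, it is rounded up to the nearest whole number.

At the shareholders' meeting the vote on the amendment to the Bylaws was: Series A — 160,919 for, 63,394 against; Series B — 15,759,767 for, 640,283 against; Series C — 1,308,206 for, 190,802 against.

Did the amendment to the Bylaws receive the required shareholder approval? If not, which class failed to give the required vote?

Series A: 3/5 of 268113 = 160867.80, rounded up to 160868; 160,868 required, 160,919 in favor — approved.
Series B: 4/5 of 19704209 = 15763367.20, rounded up to 15763368; 15,763,368 required, 15,759,767 in favor — not approved.
Series C: 2/3 of 1962309 = 1308206; 1,308,206 required, 1,308,206 in favor — approved.

Not approved — the Series B shares did not give the required vote.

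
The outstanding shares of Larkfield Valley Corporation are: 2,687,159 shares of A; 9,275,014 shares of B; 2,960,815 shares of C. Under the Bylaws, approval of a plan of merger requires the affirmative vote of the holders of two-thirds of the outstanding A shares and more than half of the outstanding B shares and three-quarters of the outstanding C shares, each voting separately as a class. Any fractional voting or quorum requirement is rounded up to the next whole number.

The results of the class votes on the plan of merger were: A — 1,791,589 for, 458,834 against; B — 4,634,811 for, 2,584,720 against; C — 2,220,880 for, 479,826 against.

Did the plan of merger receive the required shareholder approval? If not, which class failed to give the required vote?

A: 2/3 of 2687159 = 1791439.33, rounded up to 1791440; 1,791,440 required, 1,791,589 in favor — approved.
B: a majority of 9275014 is 4637508; 4,637,508 required, 4,634,811 in favor — not approved.
C: 3/4 of 2960815 = 2220611.25, rounded up to 2220612; 2,220,612 required, 2,220,880 in favor — approved.

Not approved — the B shares did not give the required vote.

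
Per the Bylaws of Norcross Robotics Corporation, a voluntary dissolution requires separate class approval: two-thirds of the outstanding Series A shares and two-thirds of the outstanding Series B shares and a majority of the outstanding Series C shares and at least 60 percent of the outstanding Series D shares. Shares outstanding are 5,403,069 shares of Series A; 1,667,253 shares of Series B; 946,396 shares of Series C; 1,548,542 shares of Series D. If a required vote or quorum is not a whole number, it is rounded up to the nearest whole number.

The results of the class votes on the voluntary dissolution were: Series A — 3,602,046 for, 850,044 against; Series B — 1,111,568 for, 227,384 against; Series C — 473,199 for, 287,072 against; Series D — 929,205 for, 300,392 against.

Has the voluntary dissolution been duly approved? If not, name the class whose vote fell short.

Approved — every class gave the required vote.

Series A: 2/3 of 5403069 = 3602046; 3,602,046 required, 3,602,046 in favor — approved.
Series B: 2/3 of 1667253 = 1111502; 1,111,502 required, 1,111,568 in favor — approved.
Series C: a majority of 946396 is 473199; 473,199 required, 473,199 in favor — approved.
Series D: 3/5 of 1548542 = 929125.20, rounded up to 929126; 929,126 required, 929,205 in favor — approved.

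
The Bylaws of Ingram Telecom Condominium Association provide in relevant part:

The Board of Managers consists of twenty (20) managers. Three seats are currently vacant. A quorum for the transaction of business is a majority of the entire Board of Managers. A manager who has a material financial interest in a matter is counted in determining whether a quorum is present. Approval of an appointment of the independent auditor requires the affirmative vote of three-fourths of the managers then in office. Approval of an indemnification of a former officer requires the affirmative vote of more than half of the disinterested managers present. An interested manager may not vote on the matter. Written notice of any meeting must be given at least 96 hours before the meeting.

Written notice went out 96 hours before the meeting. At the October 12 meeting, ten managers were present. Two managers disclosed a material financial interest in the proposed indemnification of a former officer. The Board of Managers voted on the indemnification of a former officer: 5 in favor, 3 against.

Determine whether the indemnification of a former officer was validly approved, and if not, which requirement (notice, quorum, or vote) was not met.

Notice: 96 hours given; 96 required (96 ≥ 96). Satisfied.
Quorum: 10 present (interested managers count toward quorum); quorum is 11. Not satisfied.
Vote: the indemnification of a former officer requires a majority of the disinterested managers present (10 − 2 = 8). A majority of 8 is 5, so 5 affirmative votes are needed; 5 voted in favor. Satisfied. (Moot — without a quorum no business can be validly transacted.)

Invalid — quorum requirement not satisfied.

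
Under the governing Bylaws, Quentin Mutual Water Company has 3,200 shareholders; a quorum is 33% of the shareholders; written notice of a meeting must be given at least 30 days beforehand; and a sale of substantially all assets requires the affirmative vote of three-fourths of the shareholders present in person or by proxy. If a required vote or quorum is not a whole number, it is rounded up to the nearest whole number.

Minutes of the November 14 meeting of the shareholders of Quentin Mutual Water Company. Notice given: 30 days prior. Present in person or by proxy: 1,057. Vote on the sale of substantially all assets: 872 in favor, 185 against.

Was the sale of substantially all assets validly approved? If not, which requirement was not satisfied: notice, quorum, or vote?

Notice: 30 days given; 30 required. Satisfied.
Quorum: 33% of 3,200 = 1,056; 1,057 present. Satisfied.
Vote: requires three-fourths of those present (1,057); 3/4 of 1057 = 792.75, rounded up to 793, so 793 needed; 872 in favor. Satisfied.

Valid — all requirements satisfied.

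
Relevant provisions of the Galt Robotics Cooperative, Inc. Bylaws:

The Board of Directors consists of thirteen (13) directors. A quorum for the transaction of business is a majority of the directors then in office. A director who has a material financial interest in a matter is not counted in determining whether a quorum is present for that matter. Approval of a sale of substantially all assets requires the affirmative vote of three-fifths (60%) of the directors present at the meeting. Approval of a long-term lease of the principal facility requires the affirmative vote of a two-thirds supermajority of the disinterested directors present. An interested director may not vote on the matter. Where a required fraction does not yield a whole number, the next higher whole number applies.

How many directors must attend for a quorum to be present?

A majority of 13 is 7.

7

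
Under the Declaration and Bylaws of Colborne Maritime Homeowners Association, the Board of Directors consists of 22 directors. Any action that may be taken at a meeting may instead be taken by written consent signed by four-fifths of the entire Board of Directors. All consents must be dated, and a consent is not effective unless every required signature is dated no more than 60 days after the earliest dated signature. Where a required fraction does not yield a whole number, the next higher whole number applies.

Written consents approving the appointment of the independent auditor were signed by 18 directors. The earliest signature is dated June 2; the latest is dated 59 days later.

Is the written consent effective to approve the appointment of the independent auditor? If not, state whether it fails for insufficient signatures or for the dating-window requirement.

Effective — both the signature and dating-window requirements are satisfied.

Signatures required: four-fifths of 22 — 4/5 of 22 = 17.60, rounded up to 18, so 18 needed; 18 signed. Sufficient.
Dating window: the latest signature is 59 days after the earliest; the limit is 60 days. Within the window.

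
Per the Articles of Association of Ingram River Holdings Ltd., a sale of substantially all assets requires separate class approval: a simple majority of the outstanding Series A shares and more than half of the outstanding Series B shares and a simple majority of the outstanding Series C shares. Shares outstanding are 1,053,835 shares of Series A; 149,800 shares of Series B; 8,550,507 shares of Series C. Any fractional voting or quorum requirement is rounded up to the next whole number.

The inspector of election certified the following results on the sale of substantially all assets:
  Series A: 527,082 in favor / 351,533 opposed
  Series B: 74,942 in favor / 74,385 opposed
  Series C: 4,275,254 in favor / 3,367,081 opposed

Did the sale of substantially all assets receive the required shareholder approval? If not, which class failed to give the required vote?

Approved — every class gave the required vote.

Series A: a majority of 1053835 is 526918; 526,918 required, 527,082 in favor — approved.
Series B: a majority of 149800 is 74901; 74,901 required, 74,942 in favor — approved.
Series C: a majority of 8550507 is 4275254; 4,275,254 required, 4,275,254 in favor — approved.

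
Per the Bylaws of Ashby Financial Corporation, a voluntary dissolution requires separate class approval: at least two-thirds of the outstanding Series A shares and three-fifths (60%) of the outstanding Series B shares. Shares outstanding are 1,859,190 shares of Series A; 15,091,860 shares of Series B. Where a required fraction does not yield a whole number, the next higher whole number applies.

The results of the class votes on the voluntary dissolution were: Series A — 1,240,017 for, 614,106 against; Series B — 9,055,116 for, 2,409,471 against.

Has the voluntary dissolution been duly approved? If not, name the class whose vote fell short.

Approved — every class gave the required vote.

Series A: 2/3 of 1859190 = 1239460; 1,239,460 required, 1,240,017 in favor — approved.
Series B: 3/5 of 15091860 = 9055116; 9,055,116 required, 9,055,116 in favor — approved.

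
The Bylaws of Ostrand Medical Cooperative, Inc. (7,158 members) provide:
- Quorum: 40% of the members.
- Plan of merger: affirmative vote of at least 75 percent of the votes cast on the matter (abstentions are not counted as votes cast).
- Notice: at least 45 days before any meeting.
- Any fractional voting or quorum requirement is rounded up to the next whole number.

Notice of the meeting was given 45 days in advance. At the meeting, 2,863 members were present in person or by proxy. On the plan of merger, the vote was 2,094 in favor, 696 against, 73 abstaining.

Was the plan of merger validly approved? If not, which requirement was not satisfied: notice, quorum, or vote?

Invalid — quorum requirement not satisfied.

Notice: 45 days given; 45 required. Satisfied.
Quorum: 40% of 7,158 = 2,863.20, rounded up to 2,864; 2,863 present. Not satisfied.
Vote: requires three-fourths of the votes cast (2,863 − 73 abstaining = 2,790); 3/4 of 2790 = 2092.50, rounded up to 2093, so 2,093 needed; 2,094 in favor. Satisfied.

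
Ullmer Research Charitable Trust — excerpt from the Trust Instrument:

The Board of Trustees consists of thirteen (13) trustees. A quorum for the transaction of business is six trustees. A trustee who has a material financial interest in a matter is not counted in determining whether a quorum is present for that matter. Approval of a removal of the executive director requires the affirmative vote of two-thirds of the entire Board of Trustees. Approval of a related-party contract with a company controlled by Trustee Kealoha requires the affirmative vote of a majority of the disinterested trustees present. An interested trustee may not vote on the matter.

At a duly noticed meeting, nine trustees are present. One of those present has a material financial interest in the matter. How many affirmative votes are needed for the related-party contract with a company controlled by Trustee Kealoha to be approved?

5

The related-party contract with a company controlled by Trustee Kealoha requires a majority of the disinterested trustees present (9 − 1 = 8).
A majority of 8 is 5.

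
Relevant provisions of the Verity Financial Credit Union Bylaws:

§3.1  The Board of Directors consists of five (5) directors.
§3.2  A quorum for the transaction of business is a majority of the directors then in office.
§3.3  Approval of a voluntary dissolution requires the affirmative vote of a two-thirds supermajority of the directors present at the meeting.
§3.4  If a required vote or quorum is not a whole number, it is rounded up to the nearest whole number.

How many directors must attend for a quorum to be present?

A majority of 5 is 3.

3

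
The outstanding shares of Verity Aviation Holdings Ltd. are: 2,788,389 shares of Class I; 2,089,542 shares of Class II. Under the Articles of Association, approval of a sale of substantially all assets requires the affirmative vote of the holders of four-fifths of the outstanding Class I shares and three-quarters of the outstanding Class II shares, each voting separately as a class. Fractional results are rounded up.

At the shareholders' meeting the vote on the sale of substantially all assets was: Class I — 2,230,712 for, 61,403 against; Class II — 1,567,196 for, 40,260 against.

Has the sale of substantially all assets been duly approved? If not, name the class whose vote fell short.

Class I: 4/5 of 2788389 = 2230711.20, rounded up to 2230712; 2,230,712 required, 2,230,712 in favor — approved.
Class II: 3/4 of 2089542 = 1567156.50, rounded up to 1567157; 1,567,157 required, 1,567,196 in favor — approved.

Approved — every class gave the required vote.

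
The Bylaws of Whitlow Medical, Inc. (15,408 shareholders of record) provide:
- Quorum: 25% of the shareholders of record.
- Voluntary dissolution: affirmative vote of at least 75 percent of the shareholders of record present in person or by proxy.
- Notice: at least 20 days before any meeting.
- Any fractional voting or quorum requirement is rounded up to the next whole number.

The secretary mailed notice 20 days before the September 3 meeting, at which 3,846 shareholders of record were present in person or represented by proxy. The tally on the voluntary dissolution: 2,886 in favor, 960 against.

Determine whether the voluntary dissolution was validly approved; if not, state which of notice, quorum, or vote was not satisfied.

Invalid — quorum requirement not satisfied.

Notice: 20 days given; 20 required. Satisfied.
Quorum: 25% of 15,408 = 3,852; 3,846 present. Not satisfied.
Vote: requires three-fourths of those present (3,846); 3/4 of 3846 = 2884.50, rounded up to 2885, so 2,885 needed; 2,886 in favor. Satisfied.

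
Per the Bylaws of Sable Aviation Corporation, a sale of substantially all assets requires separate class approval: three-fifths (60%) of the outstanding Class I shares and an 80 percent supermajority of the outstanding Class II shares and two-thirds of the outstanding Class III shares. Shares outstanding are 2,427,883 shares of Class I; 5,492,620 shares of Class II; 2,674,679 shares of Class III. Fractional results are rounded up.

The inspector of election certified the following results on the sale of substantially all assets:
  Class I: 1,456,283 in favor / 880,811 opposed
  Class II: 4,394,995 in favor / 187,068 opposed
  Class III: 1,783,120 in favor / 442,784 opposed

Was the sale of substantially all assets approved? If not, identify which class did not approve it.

Class I: 3/5 of 2427883 = 1456729.80, rounded up to 1456730; 1,456,730 required, 1,456,283 in favor — not approved.
Class II: 4/5 of 5492620 = 4394096; 4,394,096 required, 4,394,995 in favor — approved.
Class III: 2/3 of 2674679 = 1783119.33, rounded up to 1783120; 1,783,120 required, 1,783,120 in favor — approved.

Not approved — the Class I shares did not give the required vote.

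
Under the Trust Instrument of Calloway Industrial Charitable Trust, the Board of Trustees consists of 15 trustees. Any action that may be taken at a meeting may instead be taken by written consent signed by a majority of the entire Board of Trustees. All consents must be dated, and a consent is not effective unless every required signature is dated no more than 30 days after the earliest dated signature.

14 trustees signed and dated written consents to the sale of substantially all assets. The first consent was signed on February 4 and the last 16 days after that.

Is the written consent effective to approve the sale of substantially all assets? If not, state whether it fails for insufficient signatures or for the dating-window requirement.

Effective — both the signature and dating-window requirements are satisfied.

Signatures required: a majority of 15 — a majority of 15 is 8, so 8 needed; 14 signed. Sufficient.
Dating window: the latest signature is 16 days after the earliest; the limit is 30 days. Within the window.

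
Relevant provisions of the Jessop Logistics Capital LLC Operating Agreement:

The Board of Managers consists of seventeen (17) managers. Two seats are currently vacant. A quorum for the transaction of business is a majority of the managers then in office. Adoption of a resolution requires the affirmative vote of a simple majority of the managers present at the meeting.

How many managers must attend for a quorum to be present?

A majority of 15 is 8.

8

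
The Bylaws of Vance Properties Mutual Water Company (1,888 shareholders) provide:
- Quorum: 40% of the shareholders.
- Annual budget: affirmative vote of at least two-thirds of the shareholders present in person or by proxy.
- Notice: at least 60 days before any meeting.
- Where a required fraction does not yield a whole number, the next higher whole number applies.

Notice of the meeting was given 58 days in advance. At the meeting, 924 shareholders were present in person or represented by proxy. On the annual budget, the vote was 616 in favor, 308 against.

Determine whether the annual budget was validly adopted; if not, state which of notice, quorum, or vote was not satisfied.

Invalid — notice requirement not satisfied.

Notice: 58 days given; 60 required. Not satisfied.
Quorum: 40% of 1,888 = 755.20, rounded up to 756; 924 present. Satisfied.
Vote: requires two-thirds of those present (924); 2/3 of 924 = 616, so 616 needed; 616 in favor. Satisfied.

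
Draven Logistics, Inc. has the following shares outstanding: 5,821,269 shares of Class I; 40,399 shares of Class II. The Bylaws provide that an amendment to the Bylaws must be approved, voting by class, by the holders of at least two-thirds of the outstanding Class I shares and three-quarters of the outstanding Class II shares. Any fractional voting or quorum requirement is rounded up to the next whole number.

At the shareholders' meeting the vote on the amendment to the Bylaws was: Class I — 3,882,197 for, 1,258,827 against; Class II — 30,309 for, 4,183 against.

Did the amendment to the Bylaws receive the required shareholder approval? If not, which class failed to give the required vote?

Approved — every class gave the required vote.

Class I: 2/3 of 5821269 = 3880846; 3,880,846 required, 3,882,197 in favor — approved.
Class II: 3/4 of 40399 = 30299.25, rounded up to 30300; 30,300 required, 30,309 in favor — approved.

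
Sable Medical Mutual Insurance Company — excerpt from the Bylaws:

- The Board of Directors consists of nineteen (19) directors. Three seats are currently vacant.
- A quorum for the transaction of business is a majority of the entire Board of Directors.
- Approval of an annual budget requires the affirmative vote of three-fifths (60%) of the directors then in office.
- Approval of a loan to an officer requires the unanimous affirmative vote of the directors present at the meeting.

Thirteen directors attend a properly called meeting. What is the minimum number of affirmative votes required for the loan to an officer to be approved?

The loan to an officer requires the unanimous vote of the directors present (13).
Unanimous means all 13.

13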